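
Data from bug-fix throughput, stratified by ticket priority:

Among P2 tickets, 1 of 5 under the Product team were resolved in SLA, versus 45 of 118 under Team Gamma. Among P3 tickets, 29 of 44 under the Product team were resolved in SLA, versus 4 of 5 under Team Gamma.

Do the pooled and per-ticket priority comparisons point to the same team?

No

P2: the Product team 1/5 = 20.0%, Team Gamma 45/118 = 38.1% → Team Gamma
P3: the Product team 29/44 = 65.9%, Team Gamma 4/5 = 80.0% → Team Gamma
Overall: the Product team 30/49 = 61.2%, Team Gamma 49/123 = 39.8% → the Product team
Team Gamma wins each ticket group but the Product team wins overall — the comparison reverses. Team Gamma's tickets skew toward P2, which has a lower base rate.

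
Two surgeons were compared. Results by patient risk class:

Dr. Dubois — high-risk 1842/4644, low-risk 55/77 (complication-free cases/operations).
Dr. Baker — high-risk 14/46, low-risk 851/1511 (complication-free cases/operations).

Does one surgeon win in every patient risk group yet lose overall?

High-risk: Dr. Dubois 1842/4644 = 39.7%, Dr. Baker 14/46 = 30.4% → Dr. Dubois
Low-risk: Dr. Dubois 55/77 = 71.4%, Dr. Baker 851/1511 = 56.3% → Dr. Dubois
Overall: Dr. Dubois 1897/4721 = 40.2%, Dr. Baker 865/1557 = 55.6% → Dr. Baker
Dr. Dubois wins each patient risk group but Dr. Baker wins overall — the comparison reverses. Dr. Dubois's operations skew toward high-risk, which has a lower base rate.

Yes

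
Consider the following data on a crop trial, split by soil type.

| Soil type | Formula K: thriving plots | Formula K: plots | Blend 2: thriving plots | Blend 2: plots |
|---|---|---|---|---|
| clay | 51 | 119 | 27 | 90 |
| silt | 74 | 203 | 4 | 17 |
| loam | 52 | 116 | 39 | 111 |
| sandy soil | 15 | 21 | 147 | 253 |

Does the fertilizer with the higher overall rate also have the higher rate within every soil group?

No

Clay: Formula K 51/119 = 42.9%, Blend 2 27/90 = 30.0% → Formula K
Silt: Formula K 74/203 = 36.5%, Blend 2 4/17 = 23.5% → Formula K
Loam: Formula K 52/116 = 44.8%, Blend 2 39/111 = 35.1% → Formula K
Sandy soil: Formula K 15/21 = 71.4%, Blend 2 147/253 = 58.1% → Formula K
Overall: Formula K 192/459 = 41.8%, Blend 2 217/471 = 46.1% → Blend 2
Formula K wins each soil group but Blend 2 wins overall — the comparison reverses. Formula K's plots skew toward silt, which has a lower base rate.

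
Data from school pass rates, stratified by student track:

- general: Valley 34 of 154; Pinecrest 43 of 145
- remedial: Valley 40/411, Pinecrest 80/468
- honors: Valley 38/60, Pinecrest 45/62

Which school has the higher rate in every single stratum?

General: Valley 34/154 = 22.1%, Pinecrest 43/145 = 29.7% → Pinecrest
Remedial: Valley 40/411 = 9.7%, Pinecrest 80/468 = 17.1% → Pinecrest
Honors: Valley 38/60 = 63.3%, Pinecrest 45/62 = 72.6% → Pinecrest
Pinecrest has the higher rate in all 3 groups.

Pinecrest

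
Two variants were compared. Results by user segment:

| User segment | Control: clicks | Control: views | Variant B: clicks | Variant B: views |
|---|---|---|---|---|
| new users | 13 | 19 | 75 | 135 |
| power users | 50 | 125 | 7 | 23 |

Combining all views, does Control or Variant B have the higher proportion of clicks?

Variant B

New users: Control 13/19 = 68.4%, Variant B 75/135 = 55.6% → Control
Power users: Control 50/125 = 40.0%, Variant B 7/23 = 30.4% → Control
Overall: Control 63/144 = 43.8%, Variant B 82/158 = 51.9% → Variant B
(Control wins every user group but Variant B wins overall — Control's views skew toward the low-rate power users group.)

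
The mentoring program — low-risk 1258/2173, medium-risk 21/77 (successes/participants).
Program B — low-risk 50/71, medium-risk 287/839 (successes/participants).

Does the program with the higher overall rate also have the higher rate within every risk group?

No

Low-risk: the mentoring program 1258/2173 = 57.9%, Program B 50/71 = 70.4% → Program B
Medium-risk: the mentoring program 21/77 = 27.3%, Program B 287/839 = 34.2% → Program B
Overall: the mentoring program 1279/2250 = 56.8%, Program B 337/910 = 37.0% → the mentoring program
Program B wins each risk group but the mentoring program wins overall — the comparison reverses. Program B's participants skew toward medium-risk, which has a lower base rate.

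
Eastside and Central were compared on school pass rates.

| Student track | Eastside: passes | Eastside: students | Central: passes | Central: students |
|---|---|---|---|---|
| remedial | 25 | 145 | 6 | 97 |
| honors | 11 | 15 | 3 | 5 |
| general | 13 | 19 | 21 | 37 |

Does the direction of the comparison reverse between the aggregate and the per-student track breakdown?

Remedial: Eastside 25/145 = 17.2%, Central 6/97 = 6.2% → Eastside
Honors: Eastside 11/15 = 73.3%, Central 3/5 = 60.0% → Eastside
General: Eastside 13/19 = 68.4%, Central 21/37 = 56.8% → Eastside
Overall: Eastside 49/179 = 27.4%, Central 30/139 = 21.6% → Eastside
Eastside wins overall and in every student group — no reversal.

No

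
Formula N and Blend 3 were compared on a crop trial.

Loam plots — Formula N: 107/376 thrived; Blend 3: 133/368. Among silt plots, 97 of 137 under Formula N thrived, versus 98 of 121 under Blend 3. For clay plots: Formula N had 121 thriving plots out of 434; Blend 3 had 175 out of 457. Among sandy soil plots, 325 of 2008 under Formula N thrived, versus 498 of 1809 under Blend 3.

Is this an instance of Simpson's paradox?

No

Loam: Formula N 107/376 = 28.5%, Blend 3 133/368 = 36.1% → Blend 3
Silt: Formula N 97/137 = 70.8%, Blend 3 98/121 = 81.0% → Blend 3
Clay: Formula N 121/434 = 27.9%, Blend 3 175/457 = 38.3% → Blend 3
Sandy soil: Formula N 325/2008 = 16.2%, Blend 3 498/1809 = 27.5% → Blend 3
Overall: Formula N 650/2955 = 22.0%, Blend 3 904/2755 = 32.8% → Blend 3
Blend 3 wins overall and in every soil group — no reversal.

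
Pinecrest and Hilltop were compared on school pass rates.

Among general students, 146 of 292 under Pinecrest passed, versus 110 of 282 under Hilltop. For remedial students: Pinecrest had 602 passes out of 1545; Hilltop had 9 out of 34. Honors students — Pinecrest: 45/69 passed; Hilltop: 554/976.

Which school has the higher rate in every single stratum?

General: Pinecrest 146/292 = 50.0%, Hilltop 110/282 = 39.0% → Pinecrest
Remedial: Pinecrest 602/1545 = 39.0%, Hilltop 9/34 = 26.5% → Pinecrest
Honors: Pinecrest 45/69 = 65.2%, Hilltop 554/976 = 56.8% → Pinecrest
Pinecrest has the higher rate in all 3 groups.

Pinecrest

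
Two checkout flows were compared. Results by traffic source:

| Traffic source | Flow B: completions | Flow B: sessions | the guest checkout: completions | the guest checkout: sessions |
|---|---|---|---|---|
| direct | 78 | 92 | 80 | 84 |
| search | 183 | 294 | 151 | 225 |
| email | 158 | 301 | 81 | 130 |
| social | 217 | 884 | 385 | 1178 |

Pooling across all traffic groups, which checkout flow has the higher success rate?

the guest checkout

Direct: Flow B 78/92 = 84.8%, the guest checkout 80/84 = 95.2% → the guest checkout
Search: Flow B 183/294 = 62.2%, the guest checkout 151/225 = 67.1% → the guest checkout
Email: Flow B 158/301 = 52.5%, the guest checkout 81/130 = 62.3% → the guest checkout
Social: Flow B 217/884 = 24.5%, the guest checkout 385/1178 = 32.7% → the guest checkout
Overall: Flow B 636/1571 = 40.5%, the guest checkout 697/1617 = 43.1% → the guest checkout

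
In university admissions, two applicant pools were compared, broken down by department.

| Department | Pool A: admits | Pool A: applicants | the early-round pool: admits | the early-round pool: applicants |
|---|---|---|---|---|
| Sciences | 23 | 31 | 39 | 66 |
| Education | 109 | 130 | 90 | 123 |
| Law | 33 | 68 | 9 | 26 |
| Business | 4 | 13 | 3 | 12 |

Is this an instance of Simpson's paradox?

Sciences: Pool A 23/31 = 74.2%, the early-round pool 39/66 = 59.1% → Pool A
Education: Pool A 109/130 = 83.8%, the early-round pool 90/123 = 73.2% → Pool A
Law: Pool A 33/68 = 48.5%, the early-round pool 9/26 = 34.6% → Pool A
Business: Pool A 4/13 = 30.8%, the early-round pool 3/12 = 25.0% → Pool A
Overall: Pool A 169/242 = 69.8%, the early-round pool 141/227 = 62.1% → Pool A
Pool A wins overall and in every department group — no reversal.

No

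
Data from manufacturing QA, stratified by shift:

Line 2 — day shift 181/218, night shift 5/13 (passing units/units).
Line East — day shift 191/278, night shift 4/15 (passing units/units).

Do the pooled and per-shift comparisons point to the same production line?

Day shift: Line 2 181/218 = 83.0%, Line East 191/278 = 68.7% → Line 2
Night shift: Line 2 5/13 = 38.5%, Line East 4/15 = 26.7% → Line 2
Overall: Line 2 186/231 = 80.5%, Line East 195/293 = 66.6% → Line 2
Line 2 wins overall and in every shift group — no reversal.

Yes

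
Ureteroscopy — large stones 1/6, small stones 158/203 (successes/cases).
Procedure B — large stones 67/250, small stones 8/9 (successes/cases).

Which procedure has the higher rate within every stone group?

Procedure B

Large stones: ureteroscopy 1/6 = 16.7%, Procedure B 67/250 = 26.8% → Procedure B
Small stones: ureteroscopy 158/203 = 77.8%, Procedure B 8/9 = 88.9% → Procedure B
Procedure B has the higher rate in both groups.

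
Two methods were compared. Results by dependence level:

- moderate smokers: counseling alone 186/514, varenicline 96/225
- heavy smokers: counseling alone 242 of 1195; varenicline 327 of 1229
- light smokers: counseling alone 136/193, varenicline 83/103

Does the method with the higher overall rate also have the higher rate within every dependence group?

Moderate smokers: counseling alone 186/514 = 36.2%, varenicline 96/225 = 42.7% → varenicline
Heavy smokers: counseling alone 242/1195 = 20.3%, varenicline 327/1229 = 26.6% → varenicline
Light smokers: counseling alone 136/193 = 70.5%, varenicline 83/103 = 80.6% → varenicline
Overall: counseling alone 564/1902 = 29.7%, varenicline 506/1557 = 32.5% → varenicline
Varenicline wins overall and in every dependence group — no reversal.

Yes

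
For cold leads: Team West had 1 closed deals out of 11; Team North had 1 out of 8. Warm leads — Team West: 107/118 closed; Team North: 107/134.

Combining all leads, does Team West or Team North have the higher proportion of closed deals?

Cold: Team West 1/11 = 9.1%, Team North 1/8 = 12.5% → Team North
Warm: Team West 107/118 = 90.7%, Team North 107/134 = 79.9% → Team West
Overall: Team West 108/129 = 83.7%, Team North 108/142 = 76.1% → Team West
(Neither sweeps every lead group, but Team West has the higher pooled rate.)

Team West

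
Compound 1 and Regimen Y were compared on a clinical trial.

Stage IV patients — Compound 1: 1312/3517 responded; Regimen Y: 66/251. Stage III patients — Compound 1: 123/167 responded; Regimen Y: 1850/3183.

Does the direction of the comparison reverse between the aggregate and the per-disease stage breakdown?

Yes

Stage IV: Compound 1 1312/3517 = 37.3%, Regimen Y 66/251 = 26.3% → Compound 1
Stage III: Compound 1 123/167 = 73.7%, Regimen Y 1850/3183 = 58.1% → Compound 1
Overall: Compound 1 1435/3684 = 39.0%, Regimen Y 1916/3434 = 55.8% → Regimen Y
Compound 1 wins each disease group but Regimen Y wins overall — the comparison reverses. Compound 1's patients skew toward stage IV, which has a lower base rate.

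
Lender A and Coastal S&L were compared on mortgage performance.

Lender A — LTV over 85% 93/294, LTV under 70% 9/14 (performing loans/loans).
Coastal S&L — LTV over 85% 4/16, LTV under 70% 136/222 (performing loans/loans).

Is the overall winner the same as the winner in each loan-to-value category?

LTV over 85%: Lender A 93/294 = 31.6%, Coastal S&L 4/16 = 25.0% → Lender A
LTV under 70%: Lender A 9/14 = 64.3%, Coastal S&L 136/222 = 61.3% → Lender A
Overall: Lender A 102/308 = 33.1%, Coastal S&L 140/238 = 58.8% → Coastal S&L
Lender A wins each loan-to-value group but Coastal S&L wins overall — the comparison reverses. Lender A's loans skew toward LTV over 85%, which has a lower base rate.

No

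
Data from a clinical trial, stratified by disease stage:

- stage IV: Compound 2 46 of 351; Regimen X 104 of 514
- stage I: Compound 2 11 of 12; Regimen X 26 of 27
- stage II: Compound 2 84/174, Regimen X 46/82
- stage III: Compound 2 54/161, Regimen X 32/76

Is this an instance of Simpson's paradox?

Stage IV: Compound 2 46/351 = 13.1%, Regimen X 104/514 = 20.2% → Regimen X
Stage I: Compound 2 11/12 = 91.7%, Regimen X 26/27 = 96.3% → Regimen X
Stage II: Compound 2 84/174 = 48.3%, Regimen X 46/82 = 56.1% → Regimen X
Stage III: Compound 2 54/161 = 33.5%, Regimen X 32/76 = 42.1% → Regimen X
Overall: Compound 2 195/698 = 27.9%, Regimen X 208/699 = 29.8% → Regimen X
Regimen X wins overall and in every disease group — no reversal.

No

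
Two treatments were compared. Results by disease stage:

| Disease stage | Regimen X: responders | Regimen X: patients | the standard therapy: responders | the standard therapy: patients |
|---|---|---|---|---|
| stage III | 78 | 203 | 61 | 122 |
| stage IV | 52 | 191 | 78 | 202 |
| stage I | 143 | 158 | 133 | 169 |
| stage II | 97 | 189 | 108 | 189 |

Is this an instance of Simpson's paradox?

Stage III: Regimen X 78/203 = 38.4%, the standard therapy 61/122 = 50.0% → the standard therapy
Stage IV: Regimen X 52/191 = 27.2%, the standard therapy 78/202 = 38.6% → the standard therapy
Stage I: Regimen X 143/158 = 90.5%, the standard therapy 133/169 = 78.7% → Regimen X
Stage II: Regimen X 97/189 = 51.3%, the standard therapy 108/189 = 57.1% → the standard therapy
Overall: Regimen X 370/741 = 49.9%, the standard therapy 380/682 = 55.7% → the standard therapy
Neither sweeps: Regimen X wins 1 of 4 groups, the standard therapy wins 3. The standard therapy wins overall but not every group — no Simpson reversal.

No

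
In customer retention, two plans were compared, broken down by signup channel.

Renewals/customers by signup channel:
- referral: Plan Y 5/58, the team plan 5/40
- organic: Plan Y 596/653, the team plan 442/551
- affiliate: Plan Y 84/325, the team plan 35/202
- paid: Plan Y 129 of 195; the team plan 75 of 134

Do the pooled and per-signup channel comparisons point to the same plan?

No

Referral: Plan Y 5/58 = 8.6%, the team plan 5/40 = 12.5% → the team plan
Organic: Plan Y 596/653 = 91.3%, the team plan 442/551 = 80.2% → Plan Y
Affiliate: Plan Y 84/325 = 25.8%, the team plan 35/202 = 17.3% → Plan Y
Paid: Plan Y 129/195 = 66.2%, the team plan 75/134 = 56.0% → Plan Y
Overall: Plan Y 814/1231 = 66.1%, the team plan 557/927 = 60.1% → Plan Y
Neither sweeps: Plan Y wins 3 of 4 groups, the team plan wins 1. Plan Y wins overall but not every group — no Simpson reversal.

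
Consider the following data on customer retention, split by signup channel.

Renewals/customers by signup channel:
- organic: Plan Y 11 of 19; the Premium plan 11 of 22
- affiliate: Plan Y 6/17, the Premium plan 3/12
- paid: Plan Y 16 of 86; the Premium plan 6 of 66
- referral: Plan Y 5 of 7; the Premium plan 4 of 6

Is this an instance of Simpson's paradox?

No

Organic: Plan Y 11/19 = 57.9%, the Premium plan 11/22 = 50.0% → Plan Y
Affiliate: Plan Y 6/17 = 35.3%, the Premium plan 3/12 = 25.0% → Plan Y
Paid: Plan Y 16/86 = 18.6%, the Premium plan 6/66 = 9.1% → Plan Y
Referral: Plan Y 5/7 = 71.4%, the Premium plan 4/6 = 66.7% → Plan Y
Overall: Plan Y 38/129 = 29.5%, the Premium plan 24/106 = 22.6% → Plan Y
Plan Y wins overall and in every signup group — no reversal.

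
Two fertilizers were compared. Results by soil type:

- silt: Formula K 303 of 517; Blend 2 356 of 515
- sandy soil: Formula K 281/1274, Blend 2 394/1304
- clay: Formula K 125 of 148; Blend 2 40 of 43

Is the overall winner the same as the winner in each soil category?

Silt: Formula K 303/517 = 58.6%, Blend 2 356/515 = 69.1% → Blend 2
Sandy soil: Formula K 281/1274 = 22.1%, Blend 2 394/1304 = 30.2% → Blend 2
Clay: Formula K 125/148 = 84.5%, Blend 2 40/43 = 93.0% → Blend 2
Overall: Formula K 709/1939 = 36.6%, Blend 2 790/1862 = 42.4% → Blend 2
Blend 2 wins overall and in every soil group — no reversal.

Yes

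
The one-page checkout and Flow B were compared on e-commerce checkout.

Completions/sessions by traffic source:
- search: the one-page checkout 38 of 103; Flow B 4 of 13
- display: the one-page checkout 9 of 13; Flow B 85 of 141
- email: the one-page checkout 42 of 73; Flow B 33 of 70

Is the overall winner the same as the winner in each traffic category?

No

Search: the one-page checkout 38/103 = 36.9%, Flow B 4/13 = 30.8% → the one-page checkout
Display: the one-page checkout 9/13 = 69.2%, Flow B 85/141 = 60.3% → the one-page checkout
Email: the one-page checkout 42/73 = 57.5%, Flow B 33/70 = 47.1% → the one-page checkout
Overall: the one-page checkout 89/189 = 47.1%, Flow B 122/224 = 54.5% → Flow B
The one-page checkout wins each traffic group but Flow B wins overall — the comparison reverses. The one-page checkout's sessions skew toward search, which has a lower base rate.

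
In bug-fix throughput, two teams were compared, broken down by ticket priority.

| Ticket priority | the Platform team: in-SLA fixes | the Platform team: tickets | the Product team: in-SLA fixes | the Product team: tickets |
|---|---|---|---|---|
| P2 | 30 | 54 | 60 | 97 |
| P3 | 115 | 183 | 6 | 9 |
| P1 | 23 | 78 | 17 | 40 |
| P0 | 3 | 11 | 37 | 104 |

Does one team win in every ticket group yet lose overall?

P2: the Platform team 30/54 = 55.6%, the Product team 60/97 = 61.9% → the Product team
P3: the Platform team 115/183 = 62.8%, the Product team 6/9 = 66.7% → the Product team
P1: the Platform team 23/78 = 29.5%, the Product team 17/40 = 42.5% → the Product team
P0: the Platform team 3/11 = 27.3%, the Product team 37/104 = 35.6% → the Product team
Overall: the Platform team 171/326 = 52.5%, the Product team 120/250 = 48.0% → the Platform team
The Product team wins each ticket group but the Platform team wins overall — the comparison reverses. The Product team's tickets skew toward P0, which has a lower base rate.

Yes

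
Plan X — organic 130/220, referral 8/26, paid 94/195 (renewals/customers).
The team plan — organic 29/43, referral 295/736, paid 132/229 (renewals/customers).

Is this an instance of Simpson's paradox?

Yes

Organic: Plan X 130/220 = 59.1%, the team plan 29/43 = 67.4% → the team plan
Referral: Plan X 8/26 = 30.8%, the team plan 295/736 = 40.1% → the team plan
Paid: Plan X 94/195 = 48.2%, the team plan 132/229 = 57.6% → the team plan
Overall: Plan X 232/441 = 52.6%, the team plan 456/1008 = 45.2% → Plan X
The team plan wins each signup group but Plan X wins overall — the comparison reverses. The team plan's customers skew toward referral, which has a lower base rate.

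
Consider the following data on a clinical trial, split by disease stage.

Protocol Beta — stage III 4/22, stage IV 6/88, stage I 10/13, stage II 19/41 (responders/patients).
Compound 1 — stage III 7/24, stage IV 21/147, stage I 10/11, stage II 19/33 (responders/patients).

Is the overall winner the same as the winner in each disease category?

Stage III: Protocol Beta 4/22 = 18.2%, Compound 1 7/24 = 29.2% → Compound 1
Stage IV: Protocol Beta 6/88 = 6.8%, Compound 1 21/147 = 14.3% → Compound 1
Stage I: Protocol Beta 10/13 = 76.9%, Compound 1 10/11 = 90.9% → Compound 1
Stage II: Protocol Beta 19/41 = 46.3%, Compound 1 19/33 = 57.6% → Compound 1
Overall: Protocol Beta 39/164 = 23.8%, Compound 1 57/215 = 26.5% → Compound 1
Compound 1 wins overall and in every disease group — no reversal.

Yes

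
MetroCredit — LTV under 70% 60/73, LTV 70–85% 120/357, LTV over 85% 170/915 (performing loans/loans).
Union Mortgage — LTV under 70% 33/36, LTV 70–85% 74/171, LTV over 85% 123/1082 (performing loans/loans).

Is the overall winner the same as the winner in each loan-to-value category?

LTV under 70%: MetroCredit 60/73 = 82.2%, Union Mortgage 33/36 = 91.7% → Union Mortgage
LTV 70–85%: MetroCredit 120/357 = 33.6%, Union Mortgage 74/171 = 43.3% → Union Mortgage
LTV over 85%: MetroCredit 170/915 = 18.6%, Union Mortgage 123/1082 = 11.4% → MetroCredit
Overall: MetroCredit 350/1345 = 26.0%, Union Mortgage 230/1289 = 17.8% → MetroCredit
Neither sweeps: MetroCredit wins 1 of 3 groups, Union Mortgage wins 2. MetroCredit wins overall but not every group — no Simpson reversal.

No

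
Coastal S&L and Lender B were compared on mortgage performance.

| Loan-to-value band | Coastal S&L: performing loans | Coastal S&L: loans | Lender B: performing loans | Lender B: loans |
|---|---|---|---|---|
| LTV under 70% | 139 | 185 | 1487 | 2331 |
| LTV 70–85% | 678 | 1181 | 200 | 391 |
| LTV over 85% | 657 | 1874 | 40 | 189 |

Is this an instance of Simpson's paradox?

Yes

LTV under 70%: Coastal S&L 139/185 = 75.1%, Lender B 1487/2331 = 63.8% → Coastal S&L
LTV 70–85%: Coastal S&L 678/1181 = 57.4%, Lender B 200/391 = 51.2% → Coastal S&L
LTV over 85%: Coastal S&L 657/1874 = 35.1%, Lender B 40/189 = 21.2% → Coastal S&L
Overall: Coastal S&L 1474/3240 = 45.5%, Lender B 1727/2911 = 59.3% → Lender B
Coastal S&L wins each loan-to-value group but Lender B wins overall — the comparison reverses. Coastal S&L's loans skew toward LTV over 85%, which has a lower base rate.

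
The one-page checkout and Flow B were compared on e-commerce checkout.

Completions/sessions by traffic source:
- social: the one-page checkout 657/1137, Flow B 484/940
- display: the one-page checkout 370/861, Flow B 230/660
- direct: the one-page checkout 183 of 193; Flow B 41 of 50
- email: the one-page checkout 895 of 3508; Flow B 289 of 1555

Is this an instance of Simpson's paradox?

No

Social: the one-page checkout 657/1137 = 57.8%, Flow B 484/940 = 51.5% → the one-page checkout
Display: the one-page checkout 370/861 = 43.0%, Flow B 230/660 = 34.8% → the one-page checkout
Direct: the one-page checkout 183/193 = 94.8%, Flow B 41/50 = 82.0% → the one-page checkout
Email: the one-page checkout 895/3508 = 25.5%, Flow B 289/1555 = 18.6% → the one-page checkout
Overall: the one-page checkout 2105/5699 = 36.9%, Flow B 1044/3205 = 32.6% → the one-page checkout
The one-page checkout wins overall and in every traffic group — no reversal.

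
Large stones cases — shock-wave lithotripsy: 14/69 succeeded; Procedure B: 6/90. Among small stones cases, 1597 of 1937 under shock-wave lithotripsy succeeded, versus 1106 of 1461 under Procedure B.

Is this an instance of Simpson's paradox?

No

Large stones: shock-wave lithotripsy 14/69 = 20.3%, Procedure B 6/90 = 6.7% → shock-wave lithotripsy
Small stones: shock-wave lithotripsy 1597/1937 = 82.4%, Procedure B 1106/1461 = 75.7% → shock-wave lithotripsy
Overall: shock-wave lithotripsy 1611/2006 = 80.3%, Procedure B 1112/1551 = 71.7% → shock-wave lithotripsy
Shock-wave lithotripsy wins overall and in every stone group — no reversal.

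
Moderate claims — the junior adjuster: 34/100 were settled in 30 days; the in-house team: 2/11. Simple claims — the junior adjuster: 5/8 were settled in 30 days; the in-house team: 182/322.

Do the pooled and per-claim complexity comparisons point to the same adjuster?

Moderate: the junior adjuster 34/100 = 34.0%, the in-house team 2/11 = 18.2% → the junior adjuster
Simple: the junior adjuster 5/8 = 62.5%, the in-house team 182/322 = 56.5% → the junior adjuster
Overall: the junior adjuster 39/108 = 36.1%, the in-house team 184/333 = 55.3% → the in-house team
The junior adjuster wins each claim group but the in-house team wins overall — the comparison reverses. The junior adjuster's claims skew toward moderate, which has a lower base rate.

No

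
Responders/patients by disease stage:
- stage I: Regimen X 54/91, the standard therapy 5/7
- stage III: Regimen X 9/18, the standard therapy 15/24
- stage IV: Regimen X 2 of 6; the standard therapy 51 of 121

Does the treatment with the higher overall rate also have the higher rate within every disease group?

No

Stage I: Regimen X 54/91 = 59.3%, the standard therapy 5/7 = 71.4% → the standard therapy
Stage III: Regimen X 9/18 = 50.0%, the standard therapy 15/24 = 62.5% → the standard therapy
Stage IV: Regimen X 2/6 = 33.3%, the standard therapy 51/121 = 42.1% → the standard therapy
Overall: Regimen X 65/115 = 56.5%, the standard therapy 71/152 = 46.7% → Regimen X
The standard therapy wins each disease group but Regimen X wins overall — the comparison reverses. The standard therapy's patients skew toward stage IV, which has a lower base rate.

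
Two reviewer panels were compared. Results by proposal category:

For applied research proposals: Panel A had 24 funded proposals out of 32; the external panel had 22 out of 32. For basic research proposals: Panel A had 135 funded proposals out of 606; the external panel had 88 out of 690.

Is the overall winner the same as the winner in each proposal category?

Applied research: Panel A 24/32 = 75.0%, the external panel 22/32 = 68.8% → Panel A
Basic research: Panel A 135/606 = 22.3%, the external panel 88/690 = 12.8% → Panel A
Overall: Panel A 159/638 = 24.9%, the external panel 110/722 = 15.2% → Panel A
Panel A wins overall and in every proposal group — no reversal.

Yes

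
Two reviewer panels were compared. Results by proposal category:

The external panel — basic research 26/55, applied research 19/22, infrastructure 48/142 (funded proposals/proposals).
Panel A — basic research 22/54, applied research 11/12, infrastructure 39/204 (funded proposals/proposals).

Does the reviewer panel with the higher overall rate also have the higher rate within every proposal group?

No

Basic research: the external panel 26/55 = 47.3%, Panel A 22/54 = 40.7% → the external panel
Applied research: the external panel 19/22 = 86.4%, Panel A 11/12 = 91.7% → Panel A
Infrastructure: the external panel 48/142 = 33.8%, Panel A 39/204 = 19.1% → the external panel
Overall: the external panel 93/219 = 42.5%, Panel A 72/270 = 26.7% → the external panel
Neither sweeps: the external panel wins 2 of 3 groups, Panel A wins 1. The external panel wins overall but not every group — no Simpson reversal.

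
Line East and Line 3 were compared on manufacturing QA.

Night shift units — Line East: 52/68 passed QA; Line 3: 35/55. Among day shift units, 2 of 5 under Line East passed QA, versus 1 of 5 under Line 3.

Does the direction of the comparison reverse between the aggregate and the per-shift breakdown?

No

Night shift: Line East 52/68 = 76.5%, Line 3 35/55 = 63.6% → Line East
Day shift: Line East 2/5 = 40.0%, Line 3 1/5 = 20.0% → Line East
Overall: Line East 54/73 = 74.0%, Line 3 36/60 = 60.0% → Line East
Line East wins overall and in every shift group — no reversal.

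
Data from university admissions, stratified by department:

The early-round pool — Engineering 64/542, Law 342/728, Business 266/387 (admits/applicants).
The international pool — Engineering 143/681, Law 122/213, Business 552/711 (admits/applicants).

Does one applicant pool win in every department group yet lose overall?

Engineering: the early-round pool 64/542 = 11.8%, the international pool 143/681 = 21.0% → the international pool
Law: the early-round pool 342/728 = 47.0%, the international pool 122/213 = 57.3% → the international pool
Business: the early-round pool 266/387 = 68.7%, the international pool 552/711 = 77.6% → the international pool
Overall: the early-round pool 672/1657 = 40.6%, the international pool 817/1605 = 50.9% → the international pool
The international pool wins overall and in every department group — no reversal.

No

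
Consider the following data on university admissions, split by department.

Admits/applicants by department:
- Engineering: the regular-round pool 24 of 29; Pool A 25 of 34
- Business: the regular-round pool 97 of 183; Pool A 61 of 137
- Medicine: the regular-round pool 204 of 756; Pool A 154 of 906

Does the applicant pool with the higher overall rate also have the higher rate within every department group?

Yes

Engineering: the regular-round pool 24/29 = 82.8%, Pool A 25/34 = 73.5% → the regular-round pool
Business: the regular-round pool 97/183 = 53.0%, Pool A 61/137 = 44.5% → the regular-round pool
Medicine: the regular-round pool 204/756 = 27.0%, Pool A 154/906 = 17.0% → the regular-round pool
Overall: the regular-round pool 325/968 = 33.6%, Pool A 240/1077 = 22.3% → the regular-round pool
The regular-round pool wins overall and in every department group — no reversal.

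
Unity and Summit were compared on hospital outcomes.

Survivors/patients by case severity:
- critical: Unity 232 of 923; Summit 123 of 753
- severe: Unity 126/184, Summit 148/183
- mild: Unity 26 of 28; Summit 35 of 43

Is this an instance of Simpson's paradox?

No

Critical: Unity 232/923 = 25.1%, Summit 123/753 = 16.3% → Unity
Severe: Unity 126/184 = 68.5%, Summit 148/183 = 80.9% → Summit
Mild: Unity 26/28 = 92.9%, Summit 35/43 = 81.4% → Unity
Overall: Unity 384/1135 = 33.8%, Summit 306/979 = 31.3% → Unity
Neither sweeps: Unity wins 2 of 3 groups, Summit wins 1. Unity wins overall but not every group — no Simpson reversal.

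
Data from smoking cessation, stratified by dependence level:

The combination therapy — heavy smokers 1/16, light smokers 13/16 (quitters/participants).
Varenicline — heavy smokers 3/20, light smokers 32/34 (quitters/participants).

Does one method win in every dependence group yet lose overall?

No

Heavy smokers: the combination therapy 1/16 = 6.2%, varenicline 3/20 = 15.0% → varenicline
Light smokers: the combination therapy 13/16 = 81.2%, varenicline 32/34 = 94.1% → varenicline
Overall: the combination therapy 14/32 = 43.8%, varenicline 35/54 = 64.8% → varenicline
Varenicline wins overall and in every dependence group — no reversal.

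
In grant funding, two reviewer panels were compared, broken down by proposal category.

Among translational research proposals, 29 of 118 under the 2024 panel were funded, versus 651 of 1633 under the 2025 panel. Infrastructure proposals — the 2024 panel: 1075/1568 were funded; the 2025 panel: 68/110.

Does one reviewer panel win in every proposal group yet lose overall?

No

Translational research: the 2024 panel 29/118 = 24.6%, the 2025 panel 651/1633 = 39.9% → the 2025 panel
Infrastructure: the 2024 panel 1075/1568 = 68.6%, the 2025 panel 68/110 = 61.8% → the 2024 panel
Overall: the 2024 panel 1104/1686 = 65.5%, the 2025 panel 719/1743 = 41.3% → the 2024 panel
Neither sweeps: the 2024 panel wins 1 of 2 groups, the 2025 panel wins 1. The 2024 panel wins overall but not every group — no Simpson reversal.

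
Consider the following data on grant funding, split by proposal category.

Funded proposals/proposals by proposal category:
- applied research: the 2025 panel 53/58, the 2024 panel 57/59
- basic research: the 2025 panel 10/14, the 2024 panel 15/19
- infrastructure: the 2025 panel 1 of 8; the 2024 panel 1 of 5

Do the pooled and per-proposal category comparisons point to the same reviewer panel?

Yes

Applied research: the 2025 panel 53/58 = 91.4%, the 2024 panel 57/59 = 96.6% → the 2024 panel
Basic research: the 2025 panel 10/14 = 71.4%, the 2024 panel 15/19 = 78.9% → the 2024 panel
Infrastructure: the 2025 panel 1/8 = 12.5%, the 2024 panel 1/5 = 20.0% → the 2024 panel
Overall: the 2025 panel 64/80 = 80.0%, the 2024 panel 73/83 = 88.0% → the 2024 panel
The 2024 panel wins overall and in every proposal group — no reversal.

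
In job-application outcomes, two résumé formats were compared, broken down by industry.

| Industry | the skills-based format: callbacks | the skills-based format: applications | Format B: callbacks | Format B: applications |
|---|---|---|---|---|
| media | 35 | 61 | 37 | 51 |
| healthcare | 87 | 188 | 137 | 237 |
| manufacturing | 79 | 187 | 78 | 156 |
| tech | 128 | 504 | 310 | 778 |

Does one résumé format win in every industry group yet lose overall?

Media: the skills-based format 35/61 = 57.4%, Format B 37/51 = 72.5% → Format B
Healthcare: the skills-based format 87/188 = 46.3%, Format B 137/237 = 57.8% → Format B
Manufacturing: the skills-based format 79/187 = 42.2%, Format B 78/156 = 50.0% → Format B
Tech: the skills-based format 128/504 = 25.4%, Format B 310/778 = 39.8% → Format B
Overall: the skills-based format 329/940 = 35.0%, Format B 562/1222 = 46.0% → Format B
Format B wins overall and in every industry group — no reversal.

No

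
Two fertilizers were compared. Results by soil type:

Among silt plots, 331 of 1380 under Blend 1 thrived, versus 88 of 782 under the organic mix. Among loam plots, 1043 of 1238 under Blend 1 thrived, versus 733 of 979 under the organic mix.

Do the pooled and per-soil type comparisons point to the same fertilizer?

Yes

Silt: Blend 1 331/1380 = 24.0%, the organic mix 88/782 = 11.3% → Blend 1
Loam: Blend 1 1043/1238 = 84.2%, the organic mix 733/979 = 74.9% → Blend 1
Overall: Blend 1 1374/2618 = 52.5%, the organic mix 821/1761 = 46.6% → Blend 1
Blend 1 wins overall and in every soil group — no reversal.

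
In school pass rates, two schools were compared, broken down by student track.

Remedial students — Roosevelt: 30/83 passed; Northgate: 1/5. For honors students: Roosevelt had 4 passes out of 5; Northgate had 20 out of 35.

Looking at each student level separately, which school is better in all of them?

Remedial: Roosevelt 30/83 = 36.1%, Northgate 1/5 = 20.0% → Roosevelt
Honors: Roosevelt 4/5 = 80.0%, Northgate 20/35 = 57.1% → Roosevelt
Roosevelt has the higher rate in both groups.

Roosevelt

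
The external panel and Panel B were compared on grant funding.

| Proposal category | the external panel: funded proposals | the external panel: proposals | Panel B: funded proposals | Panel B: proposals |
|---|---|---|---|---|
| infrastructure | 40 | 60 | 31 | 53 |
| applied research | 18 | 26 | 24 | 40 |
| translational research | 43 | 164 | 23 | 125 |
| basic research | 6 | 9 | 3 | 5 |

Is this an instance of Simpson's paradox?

No

Infrastructure: the external panel 40/60 = 66.7%, Panel B 31/53 = 58.5% → the external panel
Applied research: the external panel 18/26 = 69.2%, Panel B 24/40 = 60.0% → the external panel
Translational research: the external panel 43/164 = 26.2%, Panel B 23/125 = 18.4% → the external panel
Basic research: the external panel 6/9 = 66.7%, Panel B 3/5 = 60.0% → the external panel
Overall: the external panel 107/259 = 41.3%, Panel B 81/223 = 36.3% → the external panel
The external panel wins overall and in every proposal group — no reversal.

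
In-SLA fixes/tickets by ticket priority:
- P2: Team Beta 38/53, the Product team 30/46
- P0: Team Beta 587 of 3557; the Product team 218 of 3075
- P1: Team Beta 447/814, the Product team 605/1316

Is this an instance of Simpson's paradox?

No

P2: Team Beta 38/53 = 71.7%, the Product team 30/46 = 65.2% → Team Beta
P0: Team Beta 587/3557 = 16.5%, the Product team 218/3075 = 7.1% → Team Beta
P1: Team Beta 447/814 = 54.9%, the Product team 605/1316 = 46.0% → Team Beta
Overall: Team Beta 1072/4424 = 24.2%, the Product team 853/4437 = 19.2% → Team Beta
Team Beta wins overall and in every ticket group — no reversal.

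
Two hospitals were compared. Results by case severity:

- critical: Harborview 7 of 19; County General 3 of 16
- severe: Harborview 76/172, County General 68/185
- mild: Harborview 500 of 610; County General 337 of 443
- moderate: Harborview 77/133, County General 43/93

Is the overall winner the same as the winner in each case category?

Critical: Harborview 7/19 = 36.8%, County General 3/16 = 18.8% → Harborview
Severe: Harborview 76/172 = 44.2%, County General 68/185 = 36.8% → Harborview
Mild: Harborview 500/610 = 82.0%, County General 337/443 = 76.1% → Harborview
Moderate: Harborview 77/133 = 57.9%, County General 43/93 = 46.2% → Harborview
Overall: Harborview 660/934 = 70.7%, County General 451/737 = 61.2% → Harborview
Harborview wins overall and in every case group — no reversal.

Yes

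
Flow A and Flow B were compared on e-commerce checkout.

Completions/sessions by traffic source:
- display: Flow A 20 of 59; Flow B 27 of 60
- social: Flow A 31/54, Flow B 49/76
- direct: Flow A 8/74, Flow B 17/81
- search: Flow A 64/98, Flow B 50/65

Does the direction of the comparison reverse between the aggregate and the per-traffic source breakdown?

No

Display: Flow A 20/59 = 33.9%, Flow B 27/60 = 45.0% → Flow B
Social: Flow A 31/54 = 57.4%, Flow B 49/76 = 64.5% → Flow B
Direct: Flow A 8/74 = 10.8%, Flow B 17/81 = 21.0% → Flow B
Search: Flow A 64/98 = 65.3%, Flow B 50/65 = 76.9% → Flow B
Overall: Flow A 123/285 = 43.2%, Flow B 143/282 = 50.7% → Flow B
Flow B wins overall and in every traffic group — no reversal.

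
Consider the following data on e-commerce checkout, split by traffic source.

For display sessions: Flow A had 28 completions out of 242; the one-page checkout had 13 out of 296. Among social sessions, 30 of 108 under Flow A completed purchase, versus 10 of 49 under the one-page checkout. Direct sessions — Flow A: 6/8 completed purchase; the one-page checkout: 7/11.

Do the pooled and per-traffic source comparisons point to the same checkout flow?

Yes

Display: Flow A 28/242 = 11.6%, the one-page checkout 13/296 = 4.4% → Flow A
Social: Flow A 30/108 = 27.8%, the one-page checkout 10/49 = 20.4% → Flow A
Direct: Flow A 6/8 = 75.0%, the one-page checkout 7/11 = 63.6% → Flow A
Overall: Flow A 64/358 = 17.9%, the one-page checkout 30/356 = 8.4% → Flow A
Flow A wins overall and in every traffic group — no reversal.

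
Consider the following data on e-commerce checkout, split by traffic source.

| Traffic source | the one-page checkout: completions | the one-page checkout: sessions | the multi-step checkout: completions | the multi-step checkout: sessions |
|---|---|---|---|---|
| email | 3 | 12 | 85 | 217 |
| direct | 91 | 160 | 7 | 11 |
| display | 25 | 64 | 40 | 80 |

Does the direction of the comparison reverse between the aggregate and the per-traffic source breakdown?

Yes

Email: the one-page checkout 3/12 = 25.0%, the multi-step checkout 85/217 = 39.2% → the multi-step checkout
Direct: the one-page checkout 91/160 = 56.9%, the multi-step checkout 7/11 = 63.6% → the multi-step checkout
Display: the one-page checkout 25/64 = 39.1%, the multi-step checkout 40/80 = 50.0% → the multi-step checkout
Overall: the one-page checkout 119/236 = 50.4%, the multi-step checkout 132/308 = 42.9% → the one-page checkout
The multi-step checkout wins each traffic group but the one-page checkout wins overall — the comparison reverses. The multi-step checkout's sessions skew toward email, which has a lower base rate.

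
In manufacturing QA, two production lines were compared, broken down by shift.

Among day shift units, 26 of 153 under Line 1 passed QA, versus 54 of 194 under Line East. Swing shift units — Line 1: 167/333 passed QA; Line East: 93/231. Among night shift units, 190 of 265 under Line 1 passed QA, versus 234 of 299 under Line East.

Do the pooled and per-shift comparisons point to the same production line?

No

Day shift: Line 1 26/153 = 17.0%, Line East 54/194 = 27.8% → Line East
Swing shift: Line 1 167/333 = 50.2%, Line East 93/231 = 40.3% → Line 1
Night shift: Line 1 190/265 = 71.7%, Line East 234/299 = 78.3% → Line East
Overall: Line 1 383/751 = 51.0%, Line East 381/724 = 52.6% → Line East
Neither sweeps: Line 1 wins 1 of 3 groups, Line East wins 2. Line East wins overall but not every group — no Simpson reversal.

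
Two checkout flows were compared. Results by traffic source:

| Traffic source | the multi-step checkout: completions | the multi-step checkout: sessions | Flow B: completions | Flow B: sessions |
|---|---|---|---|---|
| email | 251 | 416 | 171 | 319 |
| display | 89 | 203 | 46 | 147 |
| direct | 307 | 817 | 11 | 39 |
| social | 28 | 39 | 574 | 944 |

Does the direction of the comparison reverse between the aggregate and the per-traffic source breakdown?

Email: the multi-step checkout 251/416 = 60.3%, Flow B 171/319 = 53.6% → the multi-step checkout
Display: the multi-step checkout 89/203 = 43.8%, Flow B 46/147 = 31.3% → the multi-step checkout
Direct: the multi-step checkout 307/817 = 37.6%, Flow B 11/39 = 28.2% → the multi-step checkout
Social: the multi-step checkout 28/39 = 71.8%, Flow B 574/944 = 60.8% → the multi-step checkout
Overall: the multi-step checkout 675/1475 = 45.8%, Flow B 802/1449 = 55.3% → Flow B
The multi-step checkout wins each traffic group but Flow B wins overall — the comparison reverses. The multi-step checkout's sessions skew toward direct, which has a lower base rate.

Yes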